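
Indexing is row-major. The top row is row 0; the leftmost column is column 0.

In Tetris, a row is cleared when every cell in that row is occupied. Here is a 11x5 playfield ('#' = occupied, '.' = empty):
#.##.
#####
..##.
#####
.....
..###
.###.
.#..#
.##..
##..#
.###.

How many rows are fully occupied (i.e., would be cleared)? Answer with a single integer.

Check each row:
  row 0: 2 empty cells -> not full
  row 1: 0 empty cells -> FULL (clear)
  row 2: 3 empty cells -> not full
  row 3: 0 empty cells -> FULL (clear)
  row 4: 5 empty cells -> not full
  row 5: 2 empty cells -> not full
  row 6: 2 empty cells -> not full
  row 7: 3 empty cells -> not full
  row 8: 3 empty cells -> not full
  row 9: 2 empty cells -> not full
  row 10: 2 empty cells -> not full
Total rows cleared: 2

Answer: 2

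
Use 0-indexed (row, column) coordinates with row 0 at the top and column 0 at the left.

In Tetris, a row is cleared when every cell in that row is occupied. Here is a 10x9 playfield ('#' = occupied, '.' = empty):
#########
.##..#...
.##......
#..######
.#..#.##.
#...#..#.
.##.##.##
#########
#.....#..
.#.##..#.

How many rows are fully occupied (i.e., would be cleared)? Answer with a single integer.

Check each row:
  row 0: 0 empty cells -> FULL (clear)
  row 1: 6 empty cells -> not full
  row 2: 7 empty cells -> not full
  row 3: 2 empty cells -> not full
  row 4: 5 empty cells -> not full
  row 5: 6 empty cells -> not full
  row 6: 3 empty cells -> not full
  row 7: 0 empty cells -> FULL (clear)
  row 8: 7 empty cells -> not full
  row 9: 5 empty cells -> not full
Total rows cleared: 2

Answer: 2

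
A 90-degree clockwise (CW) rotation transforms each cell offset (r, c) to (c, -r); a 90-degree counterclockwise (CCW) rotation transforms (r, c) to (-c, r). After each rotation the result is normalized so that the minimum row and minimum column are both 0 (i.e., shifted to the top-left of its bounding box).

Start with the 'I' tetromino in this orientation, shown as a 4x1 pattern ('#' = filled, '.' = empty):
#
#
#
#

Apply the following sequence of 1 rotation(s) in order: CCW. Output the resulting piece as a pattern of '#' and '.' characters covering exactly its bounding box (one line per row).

Answer: ####

Derivation:
Start:
#
#
#
#
After rotation 1 (CCW):
####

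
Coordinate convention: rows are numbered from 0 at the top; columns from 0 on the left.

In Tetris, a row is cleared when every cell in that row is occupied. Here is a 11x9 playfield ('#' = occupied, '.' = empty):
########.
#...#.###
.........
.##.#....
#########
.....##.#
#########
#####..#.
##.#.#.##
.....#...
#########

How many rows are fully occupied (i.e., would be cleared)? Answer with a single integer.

Check each row:
  row 0: 1 empty cell -> not full
  row 1: 4 empty cells -> not full
  row 2: 9 empty cells -> not full
  row 3: 6 empty cells -> not full
  row 4: 0 empty cells -> FULL (clear)
  row 5: 6 empty cells -> not full
  row 6: 0 empty cells -> FULL (clear)
  row 7: 3 empty cells -> not full
  row 8: 3 empty cells -> not full
  row 9: 8 empty cells -> not full
  row 10: 0 empty cells -> FULL (clear)
Total rows cleared: 3

Answer: 3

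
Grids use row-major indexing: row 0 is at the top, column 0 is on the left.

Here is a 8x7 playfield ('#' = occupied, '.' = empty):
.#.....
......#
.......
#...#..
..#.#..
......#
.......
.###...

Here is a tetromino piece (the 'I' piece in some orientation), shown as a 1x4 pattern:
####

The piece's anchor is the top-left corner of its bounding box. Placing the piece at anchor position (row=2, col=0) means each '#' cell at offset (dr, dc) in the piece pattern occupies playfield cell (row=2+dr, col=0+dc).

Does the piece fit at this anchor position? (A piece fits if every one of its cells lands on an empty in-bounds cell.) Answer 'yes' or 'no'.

Check each piece cell at anchor (2, 0):
  offset (0,0) -> (2,0): empty -> OK
  offset (0,1) -> (2,1): empty -> OK
  offset (0,2) -> (2,2): empty -> OK
  offset (0,3) -> (2,3): empty -> OK
All cells valid: yes

Answer: yes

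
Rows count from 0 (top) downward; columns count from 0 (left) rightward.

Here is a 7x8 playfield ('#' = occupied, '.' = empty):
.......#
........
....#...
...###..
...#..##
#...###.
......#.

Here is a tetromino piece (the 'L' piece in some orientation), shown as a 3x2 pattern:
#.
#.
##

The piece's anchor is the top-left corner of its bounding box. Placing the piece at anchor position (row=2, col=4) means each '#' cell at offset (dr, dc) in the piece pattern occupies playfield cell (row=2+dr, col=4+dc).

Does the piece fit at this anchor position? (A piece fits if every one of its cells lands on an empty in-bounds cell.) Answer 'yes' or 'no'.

Check each piece cell at anchor (2, 4):
  offset (0,0) -> (2,4): occupied ('#') -> FAIL
  offset (1,0) -> (3,4): occupied ('#') -> FAIL
  offset (2,0) -> (4,4): empty -> OK
  offset (2,1) -> (4,5): empty -> OK
All cells valid: no

Answer: no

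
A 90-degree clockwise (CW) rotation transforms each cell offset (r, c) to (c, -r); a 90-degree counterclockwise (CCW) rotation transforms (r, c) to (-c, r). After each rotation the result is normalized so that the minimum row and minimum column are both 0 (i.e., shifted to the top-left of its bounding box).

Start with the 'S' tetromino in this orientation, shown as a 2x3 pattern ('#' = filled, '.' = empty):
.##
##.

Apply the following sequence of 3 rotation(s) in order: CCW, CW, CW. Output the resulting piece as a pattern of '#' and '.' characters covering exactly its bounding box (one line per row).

Answer: #.
##
.#

Derivation:
Start:
.##
##.
After rotation 1 (CCW):
#.
##
.#
After rotation 2 (CW):
.##
##.
After rotation 3 (CW):
#.
##
.#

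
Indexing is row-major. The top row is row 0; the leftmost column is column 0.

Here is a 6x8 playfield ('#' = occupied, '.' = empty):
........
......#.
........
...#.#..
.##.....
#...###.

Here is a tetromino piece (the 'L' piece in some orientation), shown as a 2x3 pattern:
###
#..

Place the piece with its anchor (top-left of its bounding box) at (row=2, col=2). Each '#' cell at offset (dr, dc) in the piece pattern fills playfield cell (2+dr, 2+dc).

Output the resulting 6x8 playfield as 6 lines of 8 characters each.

Fill (2+0,2+0) = (2,2)
Fill (2+0,2+1) = (2,3)
Fill (2+0,2+2) = (2,4)
Fill (2+1,2+0) = (3,2)

Answer: ........
......#.
..###...
..##.#..
.##.....
#...###.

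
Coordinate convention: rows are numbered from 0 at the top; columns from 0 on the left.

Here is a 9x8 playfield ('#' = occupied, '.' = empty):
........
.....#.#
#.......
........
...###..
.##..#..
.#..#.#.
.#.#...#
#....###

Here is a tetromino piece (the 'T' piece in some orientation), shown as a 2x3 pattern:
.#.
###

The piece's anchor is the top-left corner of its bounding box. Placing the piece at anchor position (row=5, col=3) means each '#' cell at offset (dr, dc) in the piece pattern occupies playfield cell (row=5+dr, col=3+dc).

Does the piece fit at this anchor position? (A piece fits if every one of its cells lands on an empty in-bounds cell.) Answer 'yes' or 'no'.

Answer: no

Derivation:
Check each piece cell at anchor (5, 3):
  offset (0,1) -> (5,4): empty -> OK
  offset (1,0) -> (6,3): empty -> OK
  offset (1,1) -> (6,4): occupied ('#') -> FAIL
  offset (1,2) -> (6,5): empty -> OK
All cells valid: no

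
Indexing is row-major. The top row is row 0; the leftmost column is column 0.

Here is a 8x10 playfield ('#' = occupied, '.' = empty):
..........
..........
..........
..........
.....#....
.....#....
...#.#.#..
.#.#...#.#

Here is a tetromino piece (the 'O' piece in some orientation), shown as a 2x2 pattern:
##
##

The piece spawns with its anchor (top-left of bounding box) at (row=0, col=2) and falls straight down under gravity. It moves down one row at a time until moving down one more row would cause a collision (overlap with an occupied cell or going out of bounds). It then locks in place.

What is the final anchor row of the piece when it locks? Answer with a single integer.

Spawn at (row=0, col=2). Try each row:
  row 0: fits
  row 1: fits
  row 2: fits
  row 3: fits
  row 4: fits
  row 5: blocked -> lock at row 4

Answer: 4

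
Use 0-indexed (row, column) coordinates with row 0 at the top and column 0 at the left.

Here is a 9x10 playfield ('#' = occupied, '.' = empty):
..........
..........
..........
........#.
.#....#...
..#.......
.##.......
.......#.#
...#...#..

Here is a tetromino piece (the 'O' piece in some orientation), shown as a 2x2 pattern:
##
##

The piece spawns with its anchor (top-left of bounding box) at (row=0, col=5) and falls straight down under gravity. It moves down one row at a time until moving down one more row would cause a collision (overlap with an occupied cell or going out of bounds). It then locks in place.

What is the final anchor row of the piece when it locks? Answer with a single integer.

Answer: 2

Derivation:
Spawn at (row=0, col=5). Try each row:
  row 0: fits
  row 1: fits
  row 2: fits
  row 3: blocked -> lock at row 2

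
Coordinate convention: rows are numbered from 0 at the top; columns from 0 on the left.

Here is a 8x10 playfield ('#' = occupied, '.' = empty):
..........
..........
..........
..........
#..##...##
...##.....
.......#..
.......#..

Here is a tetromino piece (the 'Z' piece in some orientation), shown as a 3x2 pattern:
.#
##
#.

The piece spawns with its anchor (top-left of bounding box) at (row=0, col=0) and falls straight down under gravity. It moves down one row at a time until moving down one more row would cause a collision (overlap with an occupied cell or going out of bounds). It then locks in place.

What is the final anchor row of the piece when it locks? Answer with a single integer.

Spawn at (row=0, col=0). Try each row:
  row 0: fits
  row 1: fits
  row 2: blocked -> lock at row 1

Answer: 1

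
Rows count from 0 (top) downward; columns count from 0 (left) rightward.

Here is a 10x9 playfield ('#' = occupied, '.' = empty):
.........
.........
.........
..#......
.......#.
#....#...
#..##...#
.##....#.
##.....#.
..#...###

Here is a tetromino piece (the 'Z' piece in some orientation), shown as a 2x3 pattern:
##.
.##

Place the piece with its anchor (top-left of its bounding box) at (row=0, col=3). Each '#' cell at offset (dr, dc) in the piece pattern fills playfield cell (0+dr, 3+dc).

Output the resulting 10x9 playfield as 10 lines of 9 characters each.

Answer: ...##....
....##...
.........
..#......
.......#.
#....#...
#..##...#
.##....#.
##.....#.
..#...###

Derivation:
Fill (0+0,3+0) = (0,3)
Fill (0+0,3+1) = (0,4)
Fill (0+1,3+1) = (1,4)
Fill (0+1,3+2) = (1,5)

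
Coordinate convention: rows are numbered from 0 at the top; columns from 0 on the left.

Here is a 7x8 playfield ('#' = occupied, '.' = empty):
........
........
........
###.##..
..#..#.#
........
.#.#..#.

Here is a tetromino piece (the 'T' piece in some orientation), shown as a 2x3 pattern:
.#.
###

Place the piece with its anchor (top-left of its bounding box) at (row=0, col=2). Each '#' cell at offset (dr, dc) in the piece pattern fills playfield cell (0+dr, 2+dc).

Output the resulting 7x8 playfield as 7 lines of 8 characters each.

Answer: ...#....
..###...
........
###.##..
..#..#.#
........
.#.#..#.

Derivation:
Fill (0+0,2+1) = (0,3)
Fill (0+1,2+0) = (1,2)
Fill (0+1,2+1) = (1,3)
Fill (0+1,2+2) = (1,4)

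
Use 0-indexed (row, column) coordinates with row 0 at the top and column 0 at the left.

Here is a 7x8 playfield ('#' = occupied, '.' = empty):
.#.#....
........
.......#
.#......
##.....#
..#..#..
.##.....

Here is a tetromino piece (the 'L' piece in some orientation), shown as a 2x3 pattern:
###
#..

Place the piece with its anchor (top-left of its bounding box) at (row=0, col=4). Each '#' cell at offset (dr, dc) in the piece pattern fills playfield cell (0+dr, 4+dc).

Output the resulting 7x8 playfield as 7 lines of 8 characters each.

Fill (0+0,4+0) = (0,4)
Fill (0+0,4+1) = (0,5)
Fill (0+0,4+2) = (0,6)
Fill (0+1,4+0) = (1,4)

Answer: .#.####.
....#...
.......#
.#......
##.....#
..#..#..
.##.....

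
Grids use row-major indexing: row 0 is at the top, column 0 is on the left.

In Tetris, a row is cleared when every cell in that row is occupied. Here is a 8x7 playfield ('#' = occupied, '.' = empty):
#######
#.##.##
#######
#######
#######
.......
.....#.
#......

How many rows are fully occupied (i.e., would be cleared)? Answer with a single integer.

Answer: 4

Derivation:
Check each row:
  row 0: 0 empty cells -> FULL (clear)
  row 1: 2 empty cells -> not full
  row 2: 0 empty cells -> FULL (clear)
  row 3: 0 empty cells -> FULL (clear)
  row 4: 0 empty cells -> FULL (clear)
  row 5: 7 empty cells -> not full
  row 6: 6 empty cells -> not full
  row 7: 6 empty cells -> not full
Total rows cleared: 4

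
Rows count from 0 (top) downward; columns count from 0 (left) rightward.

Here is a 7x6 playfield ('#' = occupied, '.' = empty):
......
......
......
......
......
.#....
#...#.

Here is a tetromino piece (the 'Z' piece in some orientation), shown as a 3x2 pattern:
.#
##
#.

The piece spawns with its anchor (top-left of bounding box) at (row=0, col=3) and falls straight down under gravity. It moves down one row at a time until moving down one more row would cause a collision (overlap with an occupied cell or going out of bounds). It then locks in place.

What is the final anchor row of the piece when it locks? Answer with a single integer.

Answer: 4

Derivation:
Spawn at (row=0, col=3). Try each row:
  row 0: fits
  row 1: fits
  row 2: fits
  row 3: fits
  row 4: fits
  row 5: blocked -> lock at row 4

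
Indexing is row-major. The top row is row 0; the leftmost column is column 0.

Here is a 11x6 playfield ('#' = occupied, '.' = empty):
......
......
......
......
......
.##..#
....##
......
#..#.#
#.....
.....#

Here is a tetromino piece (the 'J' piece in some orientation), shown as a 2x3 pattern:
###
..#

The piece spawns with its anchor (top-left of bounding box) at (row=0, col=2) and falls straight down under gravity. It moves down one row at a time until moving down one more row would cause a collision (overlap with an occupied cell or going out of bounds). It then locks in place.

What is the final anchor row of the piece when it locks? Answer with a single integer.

Answer: 4

Derivation:
Spawn at (row=0, col=2). Try each row:
  row 0: fits
  row 1: fits
  row 2: fits
  row 3: fits
  row 4: fits
  row 5: blocked -> lock at row 4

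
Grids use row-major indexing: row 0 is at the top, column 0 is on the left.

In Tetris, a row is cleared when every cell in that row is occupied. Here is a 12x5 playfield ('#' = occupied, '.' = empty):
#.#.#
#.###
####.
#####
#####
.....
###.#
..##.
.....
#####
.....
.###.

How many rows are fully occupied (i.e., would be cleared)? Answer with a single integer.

Check each row:
  row 0: 2 empty cells -> not full
  row 1: 1 empty cell -> not full
  row 2: 1 empty cell -> not full
  row 3: 0 empty cells -> FULL (clear)
  row 4: 0 empty cells -> FULL (clear)
  row 5: 5 empty cells -> not full
  row 6: 1 empty cell -> not full
  row 7: 3 empty cells -> not full
  row 8: 5 empty cells -> not full
  row 9: 0 empty cells -> FULL (clear)
  row 10: 5 empty cells -> not full
  row 11: 2 empty cells -> not full
Total rows cleared: 3

Answer: 3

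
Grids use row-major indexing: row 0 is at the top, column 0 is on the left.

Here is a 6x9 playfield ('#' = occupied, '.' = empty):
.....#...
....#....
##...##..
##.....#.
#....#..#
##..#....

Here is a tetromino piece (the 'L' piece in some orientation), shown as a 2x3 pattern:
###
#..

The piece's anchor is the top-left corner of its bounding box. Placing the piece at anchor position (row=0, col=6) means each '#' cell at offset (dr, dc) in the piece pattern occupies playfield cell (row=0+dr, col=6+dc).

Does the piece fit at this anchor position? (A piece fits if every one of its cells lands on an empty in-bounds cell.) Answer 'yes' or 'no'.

Check each piece cell at anchor (0, 6):
  offset (0,0) -> (0,6): empty -> OK
  offset (0,1) -> (0,7): empty -> OK
  offset (0,2) -> (0,8): empty -> OK
  offset (1,0) -> (1,6): empty -> OK
All cells valid: yes

Answer: yes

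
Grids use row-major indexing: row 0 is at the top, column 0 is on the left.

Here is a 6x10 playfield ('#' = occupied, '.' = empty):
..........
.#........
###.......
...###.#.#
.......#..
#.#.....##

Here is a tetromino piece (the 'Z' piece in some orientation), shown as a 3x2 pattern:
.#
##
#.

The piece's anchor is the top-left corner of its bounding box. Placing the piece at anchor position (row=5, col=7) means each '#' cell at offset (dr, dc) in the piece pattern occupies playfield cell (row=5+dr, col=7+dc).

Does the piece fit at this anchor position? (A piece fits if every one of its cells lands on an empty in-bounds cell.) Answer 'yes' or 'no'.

Answer: no

Derivation:
Check each piece cell at anchor (5, 7):
  offset (0,1) -> (5,8): occupied ('#') -> FAIL
  offset (1,0) -> (6,7): out of bounds -> FAIL
  offset (1,1) -> (6,8): out of bounds -> FAIL
  offset (2,0) -> (7,7): out of bounds -> FAIL
All cells valid: no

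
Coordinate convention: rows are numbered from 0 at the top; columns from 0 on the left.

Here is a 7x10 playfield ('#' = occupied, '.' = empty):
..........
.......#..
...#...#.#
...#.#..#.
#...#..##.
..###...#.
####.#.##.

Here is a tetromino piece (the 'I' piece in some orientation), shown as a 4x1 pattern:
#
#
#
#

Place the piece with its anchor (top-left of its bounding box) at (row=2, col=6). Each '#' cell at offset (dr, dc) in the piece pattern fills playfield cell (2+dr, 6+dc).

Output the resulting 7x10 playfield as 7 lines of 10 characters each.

Answer: ..........
.......#..
...#..##.#
...#.##.#.
#...#.###.
..###.#.#.
####.#.##.

Derivation:
Fill (2+0,6+0) = (2,6)
Fill (2+1,6+0) = (3,6)
Fill (2+2,6+0) = (4,6)
Fill (2+3,6+0) = (5,6)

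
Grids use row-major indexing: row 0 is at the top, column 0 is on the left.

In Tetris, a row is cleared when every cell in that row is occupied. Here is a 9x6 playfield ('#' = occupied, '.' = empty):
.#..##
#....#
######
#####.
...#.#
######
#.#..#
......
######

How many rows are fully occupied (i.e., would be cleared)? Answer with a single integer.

Check each row:
  row 0: 3 empty cells -> not full
  row 1: 4 empty cells -> not full
  row 2: 0 empty cells -> FULL (clear)
  row 3: 1 empty cell -> not full
  row 4: 4 empty cells -> not full
  row 5: 0 empty cells -> FULL (clear)
  row 6: 3 empty cells -> not full
  row 7: 6 empty cells -> not full
  row 8: 0 empty cells -> FULL (clear)
Total rows cleared: 3

Answer: 3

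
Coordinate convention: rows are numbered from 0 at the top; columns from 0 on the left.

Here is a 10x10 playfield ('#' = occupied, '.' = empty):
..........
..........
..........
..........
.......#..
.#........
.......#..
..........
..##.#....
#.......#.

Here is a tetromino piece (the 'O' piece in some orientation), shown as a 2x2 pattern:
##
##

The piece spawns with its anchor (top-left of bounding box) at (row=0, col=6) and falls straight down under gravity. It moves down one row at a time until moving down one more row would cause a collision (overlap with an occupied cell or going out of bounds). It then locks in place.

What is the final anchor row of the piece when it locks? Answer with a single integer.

Answer: 2

Derivation:
Spawn at (row=0, col=6). Try each row:
  row 0: fits
  row 1: fits
  row 2: fits
  row 3: blocked -> lock at row 2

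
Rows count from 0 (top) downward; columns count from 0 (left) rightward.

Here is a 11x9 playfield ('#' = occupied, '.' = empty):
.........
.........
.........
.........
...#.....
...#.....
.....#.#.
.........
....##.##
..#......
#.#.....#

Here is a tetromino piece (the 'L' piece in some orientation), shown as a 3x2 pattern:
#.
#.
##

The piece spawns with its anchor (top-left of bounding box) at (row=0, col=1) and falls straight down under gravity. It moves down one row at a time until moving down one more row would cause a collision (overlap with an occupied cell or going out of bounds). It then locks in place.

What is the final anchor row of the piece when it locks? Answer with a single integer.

Answer: 6

Derivation:
Spawn at (row=0, col=1). Try each row:
  row 0: fits
  row 1: fits
  row 2: fits
  row 3: fits
  row 4: fits
  row 5: fits
  row 6: fits
  row 7: blocked -> lock at row 6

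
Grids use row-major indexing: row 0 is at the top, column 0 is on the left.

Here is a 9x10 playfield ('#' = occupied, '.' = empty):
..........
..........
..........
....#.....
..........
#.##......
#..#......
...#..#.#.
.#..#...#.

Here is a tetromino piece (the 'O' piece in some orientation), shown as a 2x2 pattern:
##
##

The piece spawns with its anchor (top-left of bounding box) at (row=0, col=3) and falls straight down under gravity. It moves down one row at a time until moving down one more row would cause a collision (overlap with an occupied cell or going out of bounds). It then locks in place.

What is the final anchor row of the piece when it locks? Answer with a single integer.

Spawn at (row=0, col=3). Try each row:
  row 0: fits
  row 1: fits
  row 2: blocked -> lock at row 1

Answer: 1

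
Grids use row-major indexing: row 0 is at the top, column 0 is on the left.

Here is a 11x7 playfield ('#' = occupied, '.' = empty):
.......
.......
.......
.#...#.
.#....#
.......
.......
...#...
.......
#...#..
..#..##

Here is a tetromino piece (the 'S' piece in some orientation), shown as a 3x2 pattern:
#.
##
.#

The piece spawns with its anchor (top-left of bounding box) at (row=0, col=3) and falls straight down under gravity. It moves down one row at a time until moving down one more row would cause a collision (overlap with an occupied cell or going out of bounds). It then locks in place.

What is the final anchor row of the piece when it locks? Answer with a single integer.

Spawn at (row=0, col=3). Try each row:
  row 0: fits
  row 1: fits
  row 2: fits
  row 3: fits
  row 4: fits
  row 5: fits
  row 6: blocked -> lock at row 5

Answer: 5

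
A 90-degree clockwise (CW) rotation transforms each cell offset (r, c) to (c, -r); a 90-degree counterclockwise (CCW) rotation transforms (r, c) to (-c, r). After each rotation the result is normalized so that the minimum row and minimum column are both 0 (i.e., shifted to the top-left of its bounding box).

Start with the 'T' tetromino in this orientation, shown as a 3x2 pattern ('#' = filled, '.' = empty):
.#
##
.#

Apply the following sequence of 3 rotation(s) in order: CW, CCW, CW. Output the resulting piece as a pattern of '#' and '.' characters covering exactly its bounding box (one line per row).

Start:
.#
##
.#
After rotation 1 (CW):
.#.
###
After rotation 2 (CCW):
.#
##
.#
After rotation 3 (CW):
.#.
###

Answer: .#.
###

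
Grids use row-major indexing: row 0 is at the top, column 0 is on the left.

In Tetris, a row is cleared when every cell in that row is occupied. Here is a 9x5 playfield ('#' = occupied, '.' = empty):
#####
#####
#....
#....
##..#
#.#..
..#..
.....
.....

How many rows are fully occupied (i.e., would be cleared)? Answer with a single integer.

Answer: 2

Derivation:
Check each row:
  row 0: 0 empty cells -> FULL (clear)
  row 1: 0 empty cells -> FULL (clear)
  row 2: 4 empty cells -> not full
  row 3: 4 empty cells -> not full
  row 4: 2 empty cells -> not full
  row 5: 3 empty cells -> not full
  row 6: 4 empty cells -> not full
  row 7: 5 empty cells -> not full
  row 8: 5 empty cells -> not full
Total rows cleared: 2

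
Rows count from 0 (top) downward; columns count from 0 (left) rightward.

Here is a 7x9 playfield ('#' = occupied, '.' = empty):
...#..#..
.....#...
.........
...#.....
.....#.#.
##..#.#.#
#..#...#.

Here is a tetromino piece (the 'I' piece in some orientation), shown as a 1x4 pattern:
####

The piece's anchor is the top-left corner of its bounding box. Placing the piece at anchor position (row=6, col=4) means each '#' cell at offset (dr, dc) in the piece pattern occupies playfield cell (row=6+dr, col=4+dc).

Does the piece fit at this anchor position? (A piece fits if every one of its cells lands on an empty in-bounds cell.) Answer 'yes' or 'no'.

Answer: no

Derivation:
Check each piece cell at anchor (6, 4):
  offset (0,0) -> (6,4): empty -> OK
  offset (0,1) -> (6,5): empty -> OK
  offset (0,2) -> (6,6): empty -> OK
  offset (0,3) -> (6,7): occupied ('#') -> FAIL
All cells valid: no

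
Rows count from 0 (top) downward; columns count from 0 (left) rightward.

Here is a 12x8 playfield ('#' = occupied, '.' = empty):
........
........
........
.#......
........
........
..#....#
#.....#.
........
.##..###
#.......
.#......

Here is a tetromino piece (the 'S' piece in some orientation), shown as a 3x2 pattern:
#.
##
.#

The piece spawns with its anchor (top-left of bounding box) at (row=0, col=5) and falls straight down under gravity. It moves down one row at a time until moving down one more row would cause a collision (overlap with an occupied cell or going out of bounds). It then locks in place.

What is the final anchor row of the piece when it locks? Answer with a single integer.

Answer: 4

Derivation:
Spawn at (row=0, col=5). Try each row:
  row 0: fits
  row 1: fits
  row 2: fits
  row 3: fits
  row 4: fits
  row 5: blocked -> lock at row 4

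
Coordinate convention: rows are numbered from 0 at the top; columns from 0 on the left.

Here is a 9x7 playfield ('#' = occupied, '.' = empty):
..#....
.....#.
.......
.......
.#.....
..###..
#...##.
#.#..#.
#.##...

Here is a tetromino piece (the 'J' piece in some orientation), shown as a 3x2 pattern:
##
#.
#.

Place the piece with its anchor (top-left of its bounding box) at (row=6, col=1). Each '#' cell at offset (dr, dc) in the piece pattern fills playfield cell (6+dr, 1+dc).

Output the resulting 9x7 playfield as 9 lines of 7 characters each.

Fill (6+0,1+0) = (6,1)
Fill (6+0,1+1) = (6,2)
Fill (6+1,1+0) = (7,1)
Fill (6+2,1+0) = (8,1)

Answer: ..#....
.....#.
.......
.......
.#.....
..###..
###.##.
###..#.
####...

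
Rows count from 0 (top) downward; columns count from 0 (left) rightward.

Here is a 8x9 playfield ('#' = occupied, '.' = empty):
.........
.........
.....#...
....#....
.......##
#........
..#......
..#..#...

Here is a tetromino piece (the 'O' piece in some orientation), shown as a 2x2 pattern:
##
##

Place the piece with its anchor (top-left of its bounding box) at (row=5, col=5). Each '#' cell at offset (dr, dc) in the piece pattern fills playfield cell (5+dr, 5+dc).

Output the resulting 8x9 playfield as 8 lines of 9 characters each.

Answer: .........
.........
.....#...
....#....
.......##
#....##..
..#..##..
..#..#...

Derivation:
Fill (5+0,5+0) = (5,5)
Fill (5+0,5+1) = (5,6)
Fill (5+1,5+0) = (6,5)
Fill (5+1,5+1) = (6,6)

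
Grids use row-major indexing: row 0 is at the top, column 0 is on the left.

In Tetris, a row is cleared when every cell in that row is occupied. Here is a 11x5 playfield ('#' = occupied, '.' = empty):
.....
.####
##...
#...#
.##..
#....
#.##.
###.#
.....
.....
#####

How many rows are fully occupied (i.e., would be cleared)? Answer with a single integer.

Check each row:
  row 0: 5 empty cells -> not full
  row 1: 1 empty cell -> not full
  row 2: 3 empty cells -> not full
  row 3: 3 empty cells -> not full
  row 4: 3 empty cells -> not full
  row 5: 4 empty cells -> not full
  row 6: 2 empty cells -> not full
  row 7: 1 empty cell -> not full
  row 8: 5 empty cells -> not full
  row 9: 5 empty cells -> not full
  row 10: 0 empty cells -> FULL (clear)
Total rows cleared: 1

Answer: 1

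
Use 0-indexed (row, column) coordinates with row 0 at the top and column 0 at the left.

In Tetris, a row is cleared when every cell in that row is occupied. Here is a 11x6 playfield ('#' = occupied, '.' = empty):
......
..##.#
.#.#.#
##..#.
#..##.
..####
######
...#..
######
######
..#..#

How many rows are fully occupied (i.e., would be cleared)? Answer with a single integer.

Check each row:
  row 0: 6 empty cells -> not full
  row 1: 3 empty cells -> not full
  row 2: 3 empty cells -> not full
  row 3: 3 empty cells -> not full
  row 4: 3 empty cells -> not full
  row 5: 2 empty cells -> not full
  row 6: 0 empty cells -> FULL (clear)
  row 7: 5 empty cells -> not full
  row 8: 0 empty cells -> FULL (clear)
  row 9: 0 empty cells -> FULL (clear)
  row 10: 4 empty cells -> not full
Total rows cleared: 3

Answer: 3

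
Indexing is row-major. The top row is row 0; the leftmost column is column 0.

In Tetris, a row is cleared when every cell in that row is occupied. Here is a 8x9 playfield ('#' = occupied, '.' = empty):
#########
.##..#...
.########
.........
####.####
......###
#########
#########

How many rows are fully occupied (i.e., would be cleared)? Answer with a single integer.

Check each row:
  row 0: 0 empty cells -> FULL (clear)
  row 1: 6 empty cells -> not full
  row 2: 1 empty cell -> not full
  row 3: 9 empty cells -> not full
  row 4: 1 empty cell -> not full
  row 5: 6 empty cells -> not full
  row 6: 0 empty cells -> FULL (clear)
  row 7: 0 empty cells -> FULL (clear)
Total rows cleared: 3

Answer: 3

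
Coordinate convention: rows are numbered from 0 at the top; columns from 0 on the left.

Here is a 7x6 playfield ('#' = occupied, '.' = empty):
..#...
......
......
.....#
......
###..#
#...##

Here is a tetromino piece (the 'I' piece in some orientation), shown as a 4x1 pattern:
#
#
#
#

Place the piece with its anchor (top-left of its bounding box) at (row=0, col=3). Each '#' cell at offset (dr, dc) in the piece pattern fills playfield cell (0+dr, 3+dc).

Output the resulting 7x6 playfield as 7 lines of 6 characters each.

Fill (0+0,3+0) = (0,3)
Fill (0+1,3+0) = (1,3)
Fill (0+2,3+0) = (2,3)
Fill (0+3,3+0) = (3,3)

Answer: ..##..
...#..
...#..
...#.#
......
###..#
#...##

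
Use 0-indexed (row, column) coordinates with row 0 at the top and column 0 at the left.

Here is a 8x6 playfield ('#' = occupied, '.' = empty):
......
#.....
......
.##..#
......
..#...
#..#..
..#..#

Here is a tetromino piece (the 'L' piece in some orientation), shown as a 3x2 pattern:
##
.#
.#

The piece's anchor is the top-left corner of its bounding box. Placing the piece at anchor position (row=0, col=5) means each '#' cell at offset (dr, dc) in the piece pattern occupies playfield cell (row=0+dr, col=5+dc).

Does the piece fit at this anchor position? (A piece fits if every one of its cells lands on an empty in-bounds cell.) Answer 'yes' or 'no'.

Check each piece cell at anchor (0, 5):
  offset (0,0) -> (0,5): empty -> OK
  offset (0,1) -> (0,6): out of bounds -> FAIL
  offset (1,1) -> (1,6): out of bounds -> FAIL
  offset (2,1) -> (2,6): out of bounds -> FAIL
All cells valid: no

Answer: no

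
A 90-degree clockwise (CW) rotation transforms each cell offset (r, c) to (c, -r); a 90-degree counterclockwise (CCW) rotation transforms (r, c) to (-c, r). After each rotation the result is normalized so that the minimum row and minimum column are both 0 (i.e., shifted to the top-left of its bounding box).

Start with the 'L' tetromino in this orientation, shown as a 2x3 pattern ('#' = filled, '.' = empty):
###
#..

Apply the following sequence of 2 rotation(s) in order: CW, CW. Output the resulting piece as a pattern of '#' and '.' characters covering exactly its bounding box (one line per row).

Start:
###
#..
After rotation 1 (CW):
##
.#
.#
After rotation 2 (CW):
..#
###

Answer: ..#
###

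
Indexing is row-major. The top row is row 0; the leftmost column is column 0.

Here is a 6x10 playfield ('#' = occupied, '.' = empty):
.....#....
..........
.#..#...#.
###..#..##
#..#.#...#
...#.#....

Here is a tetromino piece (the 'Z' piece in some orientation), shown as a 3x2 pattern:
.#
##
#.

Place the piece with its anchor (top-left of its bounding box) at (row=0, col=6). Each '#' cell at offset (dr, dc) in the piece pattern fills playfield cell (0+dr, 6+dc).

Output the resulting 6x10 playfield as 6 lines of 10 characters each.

Fill (0+0,6+1) = (0,7)
Fill (0+1,6+0) = (1,6)
Fill (0+1,6+1) = (1,7)
Fill (0+2,6+0) = (2,6)

Answer: .....#.#..
......##..
.#..#.#.#.
###..#..##
#..#.#...#
...#.#....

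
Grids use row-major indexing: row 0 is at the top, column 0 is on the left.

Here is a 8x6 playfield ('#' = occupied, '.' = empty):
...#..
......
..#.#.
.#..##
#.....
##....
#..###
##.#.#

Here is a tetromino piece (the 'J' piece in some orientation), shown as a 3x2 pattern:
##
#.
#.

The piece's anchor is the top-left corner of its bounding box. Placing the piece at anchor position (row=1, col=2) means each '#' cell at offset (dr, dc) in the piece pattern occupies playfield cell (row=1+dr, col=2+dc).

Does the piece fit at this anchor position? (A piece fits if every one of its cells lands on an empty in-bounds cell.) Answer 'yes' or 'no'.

Check each piece cell at anchor (1, 2):
  offset (0,0) -> (1,2): empty -> OK
  offset (0,1) -> (1,3): empty -> OK
  offset (1,0) -> (2,2): occupied ('#') -> FAIL
  offset (2,0) -> (3,2): empty -> OK
All cells valid: no

Answer: no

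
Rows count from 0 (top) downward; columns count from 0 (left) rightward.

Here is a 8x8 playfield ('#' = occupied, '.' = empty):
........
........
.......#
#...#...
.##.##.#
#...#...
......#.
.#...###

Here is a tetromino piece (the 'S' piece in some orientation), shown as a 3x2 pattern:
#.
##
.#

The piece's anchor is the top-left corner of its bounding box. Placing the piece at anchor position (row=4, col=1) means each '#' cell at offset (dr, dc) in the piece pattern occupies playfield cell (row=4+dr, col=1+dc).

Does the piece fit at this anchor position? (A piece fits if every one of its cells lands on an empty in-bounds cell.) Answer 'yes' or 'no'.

Check each piece cell at anchor (4, 1):
  offset (0,0) -> (4,1): occupied ('#') -> FAIL
  offset (1,0) -> (5,1): empty -> OK
  offset (1,1) -> (5,2): empty -> OK
  offset (2,1) -> (6,2): empty -> OK
All cells valid: no

Answer: no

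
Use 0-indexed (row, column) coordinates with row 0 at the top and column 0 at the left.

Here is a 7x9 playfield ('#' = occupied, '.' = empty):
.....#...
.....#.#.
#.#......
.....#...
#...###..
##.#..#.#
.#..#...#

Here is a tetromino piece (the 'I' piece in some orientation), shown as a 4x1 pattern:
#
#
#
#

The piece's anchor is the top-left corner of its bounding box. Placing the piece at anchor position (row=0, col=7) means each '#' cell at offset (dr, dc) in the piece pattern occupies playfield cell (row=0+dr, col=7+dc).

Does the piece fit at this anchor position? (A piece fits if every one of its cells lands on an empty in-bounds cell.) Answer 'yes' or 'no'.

Answer: no

Derivation:
Check each piece cell at anchor (0, 7):
  offset (0,0) -> (0,7): empty -> OK
  offset (1,0) -> (1,7): occupied ('#') -> FAIL
  offset (2,0) -> (2,7): empty -> OK
  offset (3,0) -> (3,7): empty -> OK
All cells valid: no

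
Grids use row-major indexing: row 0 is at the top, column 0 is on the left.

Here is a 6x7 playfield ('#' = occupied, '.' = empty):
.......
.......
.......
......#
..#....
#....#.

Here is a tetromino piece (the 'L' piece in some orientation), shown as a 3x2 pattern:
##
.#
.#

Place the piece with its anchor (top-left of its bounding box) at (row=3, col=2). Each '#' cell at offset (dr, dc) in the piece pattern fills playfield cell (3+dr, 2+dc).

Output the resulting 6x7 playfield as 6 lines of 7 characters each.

Answer: .......
.......
.......
..##..#
..##...
#..#.#.

Derivation:
Fill (3+0,2+0) = (3,2)
Fill (3+0,2+1) = (3,3)
Fill (3+1,2+1) = (4,3)
Fill (3+2,2+1) = (5,3)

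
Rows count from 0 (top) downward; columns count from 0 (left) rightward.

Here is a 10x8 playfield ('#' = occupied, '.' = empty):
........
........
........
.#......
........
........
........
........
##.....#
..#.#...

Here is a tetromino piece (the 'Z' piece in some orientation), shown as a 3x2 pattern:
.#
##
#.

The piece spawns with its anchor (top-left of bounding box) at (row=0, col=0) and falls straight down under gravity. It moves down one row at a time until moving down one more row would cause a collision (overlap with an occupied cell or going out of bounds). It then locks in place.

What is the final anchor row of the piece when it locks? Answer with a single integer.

Spawn at (row=0, col=0). Try each row:
  row 0: fits
  row 1: fits
  row 2: blocked -> lock at row 1

Answer: 1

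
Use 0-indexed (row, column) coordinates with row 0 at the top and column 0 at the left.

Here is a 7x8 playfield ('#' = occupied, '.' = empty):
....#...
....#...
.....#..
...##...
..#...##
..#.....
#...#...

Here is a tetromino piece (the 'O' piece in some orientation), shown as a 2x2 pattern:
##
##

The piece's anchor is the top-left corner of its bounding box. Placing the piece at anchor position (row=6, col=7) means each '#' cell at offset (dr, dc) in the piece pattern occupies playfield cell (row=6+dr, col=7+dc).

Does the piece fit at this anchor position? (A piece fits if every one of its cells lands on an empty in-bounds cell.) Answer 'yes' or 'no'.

Check each piece cell at anchor (6, 7):
  offset (0,0) -> (6,7): empty -> OK
  offset (0,1) -> (6,8): out of bounds -> FAIL
  offset (1,0) -> (7,7): out of bounds -> FAIL
  offset (1,1) -> (7,8): out of bounds -> FAIL
All cells valid: no

Answer: no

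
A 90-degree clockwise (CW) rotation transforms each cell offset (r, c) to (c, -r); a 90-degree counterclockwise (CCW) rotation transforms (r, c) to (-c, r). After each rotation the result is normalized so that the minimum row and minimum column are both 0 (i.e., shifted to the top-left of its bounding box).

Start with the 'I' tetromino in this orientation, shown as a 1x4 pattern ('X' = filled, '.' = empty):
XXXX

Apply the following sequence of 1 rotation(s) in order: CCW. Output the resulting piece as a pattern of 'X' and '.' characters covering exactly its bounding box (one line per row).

Start:
XXXX
After rotation 1 (CCW):
X
X
X
X

Answer: X
X
X
X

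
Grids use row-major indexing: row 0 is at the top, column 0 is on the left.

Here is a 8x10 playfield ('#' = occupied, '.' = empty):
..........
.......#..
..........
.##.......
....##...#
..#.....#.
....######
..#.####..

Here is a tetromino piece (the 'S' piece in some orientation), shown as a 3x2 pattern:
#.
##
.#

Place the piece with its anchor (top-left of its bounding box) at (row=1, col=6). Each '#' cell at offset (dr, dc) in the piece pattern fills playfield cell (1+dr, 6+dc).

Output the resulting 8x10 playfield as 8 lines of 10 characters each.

Answer: ..........
......##..
......##..
.##....#..
....##...#
..#.....#.
....######
..#.####..

Derivation:
Fill (1+0,6+0) = (1,6)
Fill (1+1,6+0) = (2,6)
Fill (1+1,6+1) = (2,7)
Fill (1+2,6+1) = (3,7)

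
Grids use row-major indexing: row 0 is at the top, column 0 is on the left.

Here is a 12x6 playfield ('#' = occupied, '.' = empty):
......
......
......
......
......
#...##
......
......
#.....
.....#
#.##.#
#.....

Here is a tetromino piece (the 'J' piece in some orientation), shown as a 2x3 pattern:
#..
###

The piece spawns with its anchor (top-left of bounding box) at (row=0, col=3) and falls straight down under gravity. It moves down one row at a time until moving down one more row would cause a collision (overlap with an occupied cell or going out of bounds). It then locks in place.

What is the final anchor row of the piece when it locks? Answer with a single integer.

Spawn at (row=0, col=3). Try each row:
  row 0: fits
  row 1: fits
  row 2: fits
  row 3: fits
  row 4: blocked -> lock at row 3

Answer: 3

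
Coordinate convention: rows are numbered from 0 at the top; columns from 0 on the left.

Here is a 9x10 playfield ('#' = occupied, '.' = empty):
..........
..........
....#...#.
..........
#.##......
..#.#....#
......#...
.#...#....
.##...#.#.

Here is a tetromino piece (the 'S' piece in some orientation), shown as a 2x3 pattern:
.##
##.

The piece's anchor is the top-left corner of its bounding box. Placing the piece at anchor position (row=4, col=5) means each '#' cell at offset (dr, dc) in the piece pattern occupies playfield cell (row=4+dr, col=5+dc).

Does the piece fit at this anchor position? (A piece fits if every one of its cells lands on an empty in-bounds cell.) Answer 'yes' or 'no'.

Check each piece cell at anchor (4, 5):
  offset (0,1) -> (4,6): empty -> OK
  offset (0,2) -> (4,7): empty -> OK
  offset (1,0) -> (5,5): empty -> OK
  offset (1,1) -> (5,6): empty -> OK
All cells valid: yes

Answer: yes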